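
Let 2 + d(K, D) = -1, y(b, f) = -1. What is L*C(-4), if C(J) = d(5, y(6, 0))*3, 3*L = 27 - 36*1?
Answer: 27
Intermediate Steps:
L = -3 (L = (27 - 36*1)/3 = (27 - 36)/3 = (1/3)*(-9) = -3)
d(K, D) = -3 (d(K, D) = -2 - 1 = -3)
C(J) = -9 (C(J) = -3*3 = -9)
L*C(-4) = -3*(-9) = 27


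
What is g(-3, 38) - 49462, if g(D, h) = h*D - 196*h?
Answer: -57024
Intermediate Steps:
g(D, h) = -196*h + D*h (g(D, h) = D*h - 196*h = -196*h + D*h)
g(-3, 38) - 49462 = 38*(-196 - 3) - 49462 = 38*(-199) - 49462 = -7562 - 49462 = -57024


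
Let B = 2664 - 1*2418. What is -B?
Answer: -246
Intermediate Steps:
B = 246 (B = 2664 - 2418 = 246)
-B = -1*246 = -246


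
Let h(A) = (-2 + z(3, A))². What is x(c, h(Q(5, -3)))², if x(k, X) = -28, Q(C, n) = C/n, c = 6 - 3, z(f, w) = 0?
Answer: 784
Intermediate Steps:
c = 3
h(A) = 4 (h(A) = (-2 + 0)² = (-2)² = 4)
x(c, h(Q(5, -3)))² = (-28)² = 784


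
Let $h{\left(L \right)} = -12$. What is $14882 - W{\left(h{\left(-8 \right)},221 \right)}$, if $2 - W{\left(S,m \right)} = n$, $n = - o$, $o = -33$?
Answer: $14913$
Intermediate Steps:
$n = 33$ ($n = \left(-1\right) \left(-33\right) = 33$)
$W{\left(S,m \right)} = -31$ ($W{\left(S,m \right)} = 2 - 33 = -31$)
$14882 - W{\left(h{\left(-8 \right)},221 \right)} = 14882 - -31 = 14882 + 31 = 14913$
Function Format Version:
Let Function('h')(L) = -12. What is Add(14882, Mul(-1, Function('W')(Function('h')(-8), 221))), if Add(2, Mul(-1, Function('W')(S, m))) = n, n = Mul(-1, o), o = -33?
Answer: 14913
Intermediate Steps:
n = 33 (n = Mul(-1, -33) = 33)
Function('W')(S, m) = -31 (Function('W')(S, m) = Add(2, Mul(-1, 33)) = Add(2, -33) = -31)
Add(14882, Mul(-1, Function('W')(Function('h')(-8), 221))) = Add(14882, Mul(-1, -31)) = Add(14882, 31) = 14913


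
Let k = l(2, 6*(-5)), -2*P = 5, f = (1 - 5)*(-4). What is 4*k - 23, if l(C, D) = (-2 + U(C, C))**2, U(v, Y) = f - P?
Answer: 1066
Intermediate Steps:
f = 16 (f = -4*(-4) = 16)
P = -5/2 (P = -1/2*5 = -5/2 ≈ -2.5000)
U(v, Y) = 37/2 (U(v, Y) = 16 - 1*(-5/2) = 16 + 5/2 = 37/2)
l(C, D) = 1089/4 (l(C, D) = (-2 + 37/2)**2 = (33/2)**2 = 1089/4)
k = 1089/4 ≈ 272.25
4*k - 23 = 4*(1089/4) - 23 = 1089 - 23 = 1066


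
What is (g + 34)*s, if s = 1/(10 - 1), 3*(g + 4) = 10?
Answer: 100/27 ≈ 3.7037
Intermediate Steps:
g = -2/3 (g = -4 + (1/3)*10 = -4 + 10/3 = -2/3 ≈ -0.66667)
s = 1/9 ≈ 0.11111
(g + 34)*s = (-2/3 + 34)*(1/9) = (100/3)*(1/9) = 100/27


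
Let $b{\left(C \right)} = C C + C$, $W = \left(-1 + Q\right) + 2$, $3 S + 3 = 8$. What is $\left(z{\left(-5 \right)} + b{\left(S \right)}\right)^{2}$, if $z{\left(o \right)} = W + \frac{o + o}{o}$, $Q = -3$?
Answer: $\frac{1600}{81} \approx 19.753$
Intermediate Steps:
$S = \frac{5}{3}$ ($S = -1 + \frac{1}{3} \cdot 8 = -1 + \frac{8}{3} = \frac{5}{3} \approx 1.6667$)
$W = -2$ ($W = \left(-1 - 3\right) + 2 = -4 + 2 = -2$)
$b{\left(C \right)} = C + C^{2}$ ($b{\left(C \right)} = C^{2} + C = C + C^{2}$)
$z{\left(o \right)} = 0$ ($z{\left(o \right)} = -2 + \frac{o + o}{o} = -2 + \frac{2 o}{o} = -2 + 2 = 0$)
$\left(z{\left(-5 \right)} + b{\left(S \right)}\right)^{2} = \left(0 + \frac{5 \left(1 + \frac{5}{3}\right)}{3}\right)^{2} = \left(0 + \frac{5}{3} \cdot \frac{8}{3}\right)^{2} = \left(0 + \frac{40}{9}\right)^{2} = \left(\frac{40}{9}\right)^{2} = \frac{1600}{81}$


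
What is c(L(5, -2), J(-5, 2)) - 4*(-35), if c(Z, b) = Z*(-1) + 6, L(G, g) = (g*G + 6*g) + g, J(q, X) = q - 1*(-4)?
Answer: 170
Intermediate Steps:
J(q, X) = 4 + q (J(q, X) = q + 4 = 4 + q)
L(G, g) = 7*g + G*g (L(G, g) = (G*g + 6*g) + g = (6*g + G*g) + g = 7*g + G*g)
c(Z, b) = 6 - Z (c(Z, b) = -Z + 6 = 6 - Z)
c(L(5, -2), J(-5, 2)) - 4*(-35) = (6 - (-2)*(7 + 5)) - 4*(-35) = (6 - (-2)*12) + 140 = (6 - 1*(-24)) + 140 = (6 + 24) + 140 = 30 + 140 = 170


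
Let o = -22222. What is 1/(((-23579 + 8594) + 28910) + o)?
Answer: -1/8297 ≈ -0.00012053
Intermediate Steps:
1/(((-23579 + 8594) + 28910) + o) = 1/(((-23579 + 8594) + 28910) - 22222) = 1/((-14985 + 28910) - 22222) = 1/(13925 - 22222) = 1/(-8297) = -1/8297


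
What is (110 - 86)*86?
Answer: 2064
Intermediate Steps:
(110 - 86)*86 = 24*86 = 2064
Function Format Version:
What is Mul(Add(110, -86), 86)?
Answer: 2064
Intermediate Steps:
Mul(Add(110, -86), 86) = Mul(24, 86) = 2064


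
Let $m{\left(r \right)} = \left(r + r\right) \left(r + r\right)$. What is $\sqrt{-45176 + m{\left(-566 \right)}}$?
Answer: $2 \sqrt{309062} \approx 1111.9$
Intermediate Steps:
$m{\left(r \right)} = 4 r^{2}$ ($m{\left(r \right)} = 2 r 2 r = 4 r^{2}$)
$\sqrt{-45176 + m{\left(-566 \right)}} = \sqrt{-45176 + 4 \left(-566\right)^{2}} = \sqrt{-45176 + 4 \cdot 320356} = \sqrt{-45176 + 1281424} = \sqrt{1236248} = 2 \sqrt{309062}$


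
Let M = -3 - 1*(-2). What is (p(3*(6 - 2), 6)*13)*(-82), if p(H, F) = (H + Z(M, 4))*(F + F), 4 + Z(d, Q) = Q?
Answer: -153504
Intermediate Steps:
M = -1 (M = -3 + 2 = -1)
Z(d, Q) = -4 + Q
p(H, F) = 2*F*H (p(H, F) = (H + (-4 + 4))*(F + F) = (H + 0)*(2*F) = H*(2*F) = 2*F*H)
(p(3*(6 - 2), 6)*13)*(-82) = ((2*6*(3*(6 - 2)))*13)*(-82) = ((2*6*(3*4))*13)*(-82) = ((2*6*12)*13)*(-82) = (144*13)*(-82) = 1872*(-82) = -153504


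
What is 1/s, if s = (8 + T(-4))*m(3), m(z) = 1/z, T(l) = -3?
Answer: ⅗ ≈ 0.60000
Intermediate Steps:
s = 5/3 (s = (8 - 3)/3 = 5*(⅓) = 5/3 ≈ 1.6667)
1/s = 1/(5/3) = ⅗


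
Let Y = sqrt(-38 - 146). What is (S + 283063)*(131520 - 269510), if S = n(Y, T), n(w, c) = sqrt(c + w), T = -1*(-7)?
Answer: -39059863370 - 137990*sqrt(7 + 2*I*sqrt(46)) ≈ -3.906e+10 - 2.805e+5*I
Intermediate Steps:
T = 7
Y = 2*I*sqrt(46) (Y = sqrt(-184) = 2*I*sqrt(46) ≈ 13.565*I)
S = sqrt(7 + 2*I*sqrt(46)) ≈ 3.3365 + 2.0328*I
(S + 283063)*(131520 - 269510) = (sqrt(7 + 2*I*sqrt(46)) + 283063)*(131520 - 269510) = (283063 + sqrt(7 + 2*I*sqrt(46)))*(-137990) = -39059863370 - 137990*sqrt(7 + 2*I*sqrt(46))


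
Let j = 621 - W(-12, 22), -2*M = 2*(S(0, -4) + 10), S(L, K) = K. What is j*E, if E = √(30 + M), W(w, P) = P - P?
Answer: 1242*√6 ≈ 3042.3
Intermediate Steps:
W(w, P) = 0
M = -6 (M = -(-4 + 10) = -6 ≈ -6.0000)
j = 621 (j = 621 - 1*0 = 621 + 0 = 621)
E = 2*√6 (E = √(30 - 6) = √24 = 2*√6 ≈ 4.8990)
j*E = 621*(2*√6) = 1242*√6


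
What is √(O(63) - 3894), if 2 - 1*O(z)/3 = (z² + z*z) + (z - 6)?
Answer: 3*I*√3097 ≈ 166.95*I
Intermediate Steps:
O(z) = 24 - 6*z² - 3*z (O(z) = 6 - 3*((z² + z*z) + (z - 6)) = 6 - 3*((z² + z²) + (-6 + z)) = 6 - 3*(2*z² + (-6 + z)) = 6 - 3*(-6 + z + 2*z²) = 6 + (18 - 6*z² - 3*z) = 24 - 6*z² - 3*z)
√(O(63) - 3894) = √((24 - 6*63² - 3*63) - 3894) = √((24 - 6*3969 - 189) - 3894) = √((24 - 23814 - 189) - 3894) = √(-23979 - 3894) = √(-27873) = 3*I*√3097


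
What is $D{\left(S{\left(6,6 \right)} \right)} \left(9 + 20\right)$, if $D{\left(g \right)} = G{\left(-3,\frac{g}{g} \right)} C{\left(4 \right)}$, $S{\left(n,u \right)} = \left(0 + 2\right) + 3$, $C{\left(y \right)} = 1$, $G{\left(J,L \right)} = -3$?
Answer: $-87$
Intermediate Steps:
$S{\left(n,u \right)} = 5$ ($S{\left(n,u \right)} = 2 + 3 = 5$)
$D{\left(g \right)} = -3$ ($D{\left(g \right)} = \left(-3\right) 1 = -3$)
$D{\left(S{\left(6,6 \right)} \right)} \left(9 + 20\right) = - 3 \left(9 + 20\right) = \left(-3\right) 29 = -87$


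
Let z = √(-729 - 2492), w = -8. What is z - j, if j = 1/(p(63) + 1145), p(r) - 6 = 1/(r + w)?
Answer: -55/63306 + I*√3221 ≈ -0.0008688 + 56.754*I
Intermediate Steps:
p(r) = 6 + 1/(-8 + r) (p(r) = 6 + 1/(r - 8) = 6 + 1/(-8 + r))
j = 55/63306 (j = 1/((-47 + 6*63)/(-8 + 63) + 1145) = 1/((-47 + 378)/55 + 1145) = 1/((1/55)*331 + 1145) = 1/(331/55 + 1145) = 1/(63306/55) = 55/63306 ≈ 0.00086880)
z = I*√3221 (z = √(-3221) = I*√3221 ≈ 56.754*I)
z - j = I*√3221 - 1*55/63306 = I*√3221 - 55/63306 = -55/63306 + I*√3221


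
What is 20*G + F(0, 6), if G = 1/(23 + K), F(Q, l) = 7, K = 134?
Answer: 1119/157 ≈ 7.1274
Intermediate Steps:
G = 1/157 (G = 1/(23 + 134) = 1/157 ≈ 0.0063694)
20*G + F(0, 6) = 20*(1/157) + 7 = 20/157 + 7 = 1119/157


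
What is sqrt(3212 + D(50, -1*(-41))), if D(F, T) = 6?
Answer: sqrt(3218) ≈ 56.727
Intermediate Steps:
sqrt(3212 + D(50, -1*(-41))) = sqrt(3212 + 6) = sqrt(3218)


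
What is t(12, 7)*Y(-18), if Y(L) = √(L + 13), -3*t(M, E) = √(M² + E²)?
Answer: -I*√965/3 ≈ -10.355*I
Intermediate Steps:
t(M, E) = -√(E² + M²)/3 (t(M, E) = -√(M² + E²)/3 = -√(E² + M²)/3)
Y(L) = √(13 + L)
t(12, 7)*Y(-18) = (-√(7² + 12²)/3)*√(13 - 18) = (-√(49 + 144)/3)*√(-5) = (-√193/3)*(I*√5) = -I*√965/3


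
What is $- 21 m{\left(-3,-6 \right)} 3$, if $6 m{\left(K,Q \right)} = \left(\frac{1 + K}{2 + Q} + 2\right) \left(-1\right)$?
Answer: $\frac{105}{4} \approx 26.25$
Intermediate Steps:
$m{\left(K,Q \right)} = - \frac{1}{3} - \frac{1 + K}{6 \left(2 + Q\right)}$ ($m{\left(K,Q \right)} = \frac{\left(\frac{1 + K}{2 + Q} + 2\right) \left(-1\right)}{6} = \frac{\left(2 + \frac{1 + K}{2 + Q}\right) \left(-1\right)}{6} = \frac{-2 - \frac{1 + K}{2 + Q}}{6} = - \frac{1}{3} - \frac{1 + K}{6 \left(2 + Q\right)}$)
$- 21 m{\left(-3,-6 \right)} 3 = - 21 \frac{-5 - -3 - -12}{6 \left(2 - 6\right)} 3 = - 21 \frac{-5 + 3 + 12}{6 \left(-4\right)} 3 = - 21 \cdot \frac{1}{6} \left(- \frac{1}{4}\right) 10 \cdot 3 = \left(-21\right) \left(- \frac{5}{12}\right) 3 = \frac{35}{4} \cdot 3 = \frac{105}{4}$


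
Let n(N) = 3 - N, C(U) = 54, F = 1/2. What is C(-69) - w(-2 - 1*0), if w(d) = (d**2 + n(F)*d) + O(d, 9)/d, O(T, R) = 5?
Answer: 115/2 ≈ 57.500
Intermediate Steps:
F = 1/2 ≈ 0.50000
w(d) = d**2 + 5/d + 5*d/2 (w(d) = (d**2 + (3 - 1*1/2)*d) + 5/d = (d**2 + (3 - 1/2)*d) + 5/d = (d**2 + 5*d/2) + 5/d = d**2 + 5/d + 5*d/2)
C(-69) - w(-2 - 1*0) = 54 - ((-2 - 1*0)**2 + 5/(-2 - 1*0) + 5*(-2 - 1*0)/2) = 54 - ((-2 + 0)**2 + 5/(-2 + 0) + 5*(-2 + 0)/2) = 54 - ((-2)**2 + 5/(-2) + (5/2)*(-2)) = 54 - (4 + 5*(-1/2) - 5) = 54 - (4 - 5/2 - 5) = 54 - 1*(-7/2) = 54 + 7/2 = 115/2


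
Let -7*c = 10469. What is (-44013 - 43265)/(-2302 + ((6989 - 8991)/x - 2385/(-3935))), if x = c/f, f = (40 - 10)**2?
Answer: 719092431634/9035305193 ≈ 79.587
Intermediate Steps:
f = 900 (f = 30**2 = 900)
c = -10469/7 (c = -1/7*10469 = -10469/7 ≈ -1495.6)
x = -10469/6300 (x = -10469/7/900 = -10469/7*1/900 = -10469/6300 ≈ -1.6617)
(-44013 - 43265)/(-2302 + ((6989 - 8991)/x - 2385/(-3935))) = (-44013 - 43265)/(-2302 + ((6989 - 8991)/(-10469/6300) - 2385/(-3935))) = -87278/(-2302 + (-2002*(-6300/10469) - 2385*(-1/3935))) = -87278/(-2302 + (12612600/10469 + 477/787)) = -87278/(-2302 + 9931109913/8239103) = -87278/(-9035305193/8239103) = -87278*(-8239103/9035305193) = 719092431634/9035305193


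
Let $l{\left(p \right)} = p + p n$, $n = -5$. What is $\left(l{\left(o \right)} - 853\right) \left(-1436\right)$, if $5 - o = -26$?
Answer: $1402972$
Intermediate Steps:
$o = 31$ ($o = 5 - -26 = 5 + 26 = 31$)
$l{\left(p \right)} = - 4 p$ ($l{\left(p \right)} = p + p \left(-5\right) = p - 5 p = - 4 p$)
$\left(l{\left(o \right)} - 853\right) \left(-1436\right) = \left(\left(-4\right) 31 - 853\right) \left(-1436\right) = \left(-124 - 853\right) \left(-1436\right) = \left(-977\right) \left(-1436\right) = 1402972$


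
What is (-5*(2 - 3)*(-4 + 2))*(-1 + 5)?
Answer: -40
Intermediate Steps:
(-5*(2 - 3)*(-4 + 2))*(-1 + 5) = -(-5)*(-2)*4 = -5*2*4 = -10*4 = -40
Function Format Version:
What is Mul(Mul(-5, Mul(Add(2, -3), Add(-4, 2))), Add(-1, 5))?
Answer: -40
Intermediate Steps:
Mul(Mul(-5, Mul(Add(2, -3), Add(-4, 2))), Add(-1, 5)) = Mul(Mul(-5, Mul(-1, -2)), 4) = Mul(Mul(-5, 2), 4) = Mul(-10, 4) = -40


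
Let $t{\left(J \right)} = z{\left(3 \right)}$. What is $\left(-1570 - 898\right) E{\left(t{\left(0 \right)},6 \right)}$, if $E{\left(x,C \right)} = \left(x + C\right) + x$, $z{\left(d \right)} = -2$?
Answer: $-4936$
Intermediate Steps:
$t{\left(J \right)} = -2$
$E{\left(x,C \right)} = C + 2 x$ ($E{\left(x,C \right)} = \left(C + x\right) + x = C + 2 x$)
$\left(-1570 - 898\right) E{\left(t{\left(0 \right)},6 \right)} = \left(-1570 - 898\right) \left(6 + 2 \left(-2\right)\right) = - 2468 \left(6 - 4\right) = \left(-2468\right) 2 = -4936$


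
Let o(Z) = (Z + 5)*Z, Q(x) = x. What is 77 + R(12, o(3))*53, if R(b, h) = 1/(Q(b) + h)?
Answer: 2825/36 ≈ 78.472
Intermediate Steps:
o(Z) = Z*(5 + Z) (o(Z) = (5 + Z)*Z = Z*(5 + Z))
R(b, h) = 1/(b + h)
77 + R(12, o(3))*53 = 77 + 53/(12 + 3*(5 + 3)) = 77 + 53/(12 + 3*8) = 77 + 53/(12 + 24) = 77 + 53/36 = 2825/36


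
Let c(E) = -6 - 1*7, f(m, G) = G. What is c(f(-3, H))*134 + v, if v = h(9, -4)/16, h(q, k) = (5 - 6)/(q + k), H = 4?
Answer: -139361/80 ≈ -1742.0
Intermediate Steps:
h(q, k) = -1/(k + q)
v = -1/80 (v = -1/(-4 + 9)/16 = -1/5*(1/16) = -1*⅕*(1/16) = -⅕*1/16 = -1/80 ≈ -0.012500)
c(E) = -13 (c(E) = -6 - 7 = -13)
c(f(-3, H))*134 + v = -13*134 - 1/80 = -1742 - 1/80 = -139361/80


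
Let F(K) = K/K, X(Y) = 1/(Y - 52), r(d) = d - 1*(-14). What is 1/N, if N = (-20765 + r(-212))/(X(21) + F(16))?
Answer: -30/649853 ≈ -4.6164e-5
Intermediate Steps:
r(d) = 14 + d (r(d) = d + 14 = 14 + d)
X(Y) = 1/(-52 + Y)
F(K) = 1
N = -649853/30 (N = (-20765 + (14 - 212))/(1/(-52 + 21) + 1) = (-20765 - 198)/(1/(-31) + 1) = -20963/(-1/31 + 1) = -20963/30/31 = -20963*31/30 = -649853/30 ≈ -21662.)
1/N = 1/(-649853/30) = -30/649853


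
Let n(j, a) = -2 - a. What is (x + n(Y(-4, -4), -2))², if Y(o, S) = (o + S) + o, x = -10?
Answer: 100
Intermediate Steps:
Y(o, S) = S + 2*o (Y(o, S) = (S + o) + o = S + 2*o)
(x + n(Y(-4, -4), -2))² = (-10 + (-2 - 1*(-2)))² = (-10 + (-2 + 2))² = (-10 + 0)² = (-10)² = 100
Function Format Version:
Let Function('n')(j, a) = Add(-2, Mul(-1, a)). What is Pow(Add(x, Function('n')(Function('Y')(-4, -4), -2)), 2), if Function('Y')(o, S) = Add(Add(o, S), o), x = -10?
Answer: 100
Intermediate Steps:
Function('Y')(o, S) = Add(S, Mul(2, o)) (Function('Y')(o, S) = Add(Add(S, o), o) = Add(S, Mul(2, o)))
Pow(Add(x, Function('n')(Function('Y')(-4, -4), -2)), 2) = Pow(Add(-10, Add(-2, Mul(-1, -2))), 2) = Pow(Add(-10, Add(-2, 2)), 2) = Pow(Add(-10, 0), 2) = Pow(-10, 2) = 100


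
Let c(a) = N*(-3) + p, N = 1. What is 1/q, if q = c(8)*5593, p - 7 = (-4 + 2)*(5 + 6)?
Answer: -1/100674 ≈ -9.9331e-6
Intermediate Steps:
p = -15 (p = 7 + (-4 + 2)*(5 + 6) = 7 - 2*11 = 7 - 22 = -15)
c(a) = -18 (c(a) = 1*(-3) - 15 = -3 - 15 = -18)
q = -100674 (q = -18*5593 = -100674)
1/q = 1/(-100674) = -1/100674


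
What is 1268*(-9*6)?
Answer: -68472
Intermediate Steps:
1268*(-9*6) = 1268*(-54) = -68472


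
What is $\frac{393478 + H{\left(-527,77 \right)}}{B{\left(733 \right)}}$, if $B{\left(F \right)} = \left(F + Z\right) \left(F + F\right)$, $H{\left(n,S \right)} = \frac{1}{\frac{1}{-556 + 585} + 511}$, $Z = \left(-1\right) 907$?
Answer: $- \frac{5831343989}{3780344880} \approx -1.5425$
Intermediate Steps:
$Z = -907$
$H{\left(n,S \right)} = \frac{29}{14820}$ ($H{\left(n,S \right)} = \frac{1}{\frac{1}{29} + 511} = \frac{1}{\frac{14820}{29}} = \frac{29}{14820}$)
$B{\left(F \right)} = 2 F \left(-907 + F\right)$ ($B{\left(F \right)} = \left(F - 907\right) \left(F + F\right) = \left(-907 + F\right) 2 F = 2 F \left(-907 + F\right)$)
$\frac{393478 + H{\left(-527,77 \right)}}{B{\left(733 \right)}} = \frac{393478 + \frac{29}{14820}}{2 \cdot 733 \left(-907 + 733\right)} = \frac{5831343989}{14820 \cdot 2 \cdot 733 \left(-174\right)} = \frac{5831343989}{14820 \left(-255084\right)} = \frac{5831343989}{14820} \left(- \frac{1}{255084}\right) = - \frac{5831343989}{3780344880}$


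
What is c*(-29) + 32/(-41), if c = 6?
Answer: -7166/41 ≈ -174.78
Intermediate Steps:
c*(-29) + 32/(-41) = 6*(-29) + 32/(-41) = -174 + 32*(-1/41) = -174 - 32/41 = -7166/41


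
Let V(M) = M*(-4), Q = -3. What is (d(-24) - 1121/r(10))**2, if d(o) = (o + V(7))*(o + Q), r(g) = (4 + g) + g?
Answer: 1061130625/576 ≈ 1.8422e+6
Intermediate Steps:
r(g) = 4 + 2*g
V(M) = -4*M
d(o) = (-28 + o)*(-3 + o) (d(o) = (o - 4*7)*(o - 3) = (o - 28)*(-3 + o) = (-28 + o)*(-3 + o))
(d(-24) - 1121/r(10))**2 = ((84 + (-24)**2 - 31*(-24)) - 1121/(4 + 2*10))**2 = ((84 + 576 + 744) - 1121/(4 + 20))**2 = (1404 - 1121/24)**2 = (32575/24)**2 = 1061130625/576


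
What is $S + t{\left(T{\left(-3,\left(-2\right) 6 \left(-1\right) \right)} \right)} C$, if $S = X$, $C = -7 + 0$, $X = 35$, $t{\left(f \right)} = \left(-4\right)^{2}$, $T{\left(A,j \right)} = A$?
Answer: $-77$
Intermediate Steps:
$t{\left(f \right)} = 16$
$C = -7$
$S = 35$
$S + t{\left(T{\left(-3,\left(-2\right) 6 \left(-1\right) \right)} \right)} C = 35 + 16 \left(-7\right) = 35 - 112 = -77$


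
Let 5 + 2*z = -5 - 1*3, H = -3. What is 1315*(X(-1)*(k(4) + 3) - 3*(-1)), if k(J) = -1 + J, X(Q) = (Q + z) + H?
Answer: -78900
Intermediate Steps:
z = -13/2 (z = -5/2 + (-5 - 1*3)/2 = -5/2 + (-5 - 3)/2 = -5/2 + (1/2)*(-8) = -5/2 - 4 = -13/2 ≈ -6.5000)
X(Q) = -19/2 + Q (X(Q) = (Q - 13/2) - 3 = (-13/2 + Q) - 3 = -19/2 + Q)
1315*(X(-1)*(k(4) + 3) - 3*(-1)) = 1315*((-19/2 - 1)*((-1 + 4) + 3) - 3*(-1)) = 1315*(-21*(3 + 3)/2 + 3) = 1315*(-21/2*6 + 3) = 1315*(-63 + 3) = 1315*(-60) = -78900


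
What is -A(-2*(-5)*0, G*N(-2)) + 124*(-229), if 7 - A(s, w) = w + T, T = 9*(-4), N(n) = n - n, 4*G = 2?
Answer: -28439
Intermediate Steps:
G = ½ (G = (¼)*2 = ½ ≈ 0.50000)
N(n) = 0
T = -36
A(s, w) = 43 - w (A(s, w) = 7 - (w - 36) = 7 - (-36 + w) = 7 + (36 - w) = 43 - w)
-A(-2*(-5)*0, G*N(-2)) + 124*(-229) = -(43 - 0/2) + 124*(-229) = -(43 - 1*0) - 28396 = -(43 + 0) - 28396 = -1*43 - 28396 = -43 - 28396 = -28439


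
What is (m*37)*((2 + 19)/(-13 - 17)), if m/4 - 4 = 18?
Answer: -11396/5 ≈ -2279.2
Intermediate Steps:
m = 88 (m = 16 + 4*18 = 16 + 72 = 88)
(m*37)*((2 + 19)/(-13 - 17)) = (88*37)*((2 + 19)/(-13 - 17)) = 3256*(21/(-30)) = 3256*(21*(-1/30)) = 3256*(-7/10) = -11396/5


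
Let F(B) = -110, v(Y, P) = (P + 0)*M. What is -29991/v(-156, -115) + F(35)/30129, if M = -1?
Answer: -82146499/314985 ≈ -260.79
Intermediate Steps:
v(Y, P) = -P (v(Y, P) = (P + 0)*(-1) = P*(-1) = -P)
-29991/v(-156, -115) + F(35)/30129 = -29991/((-1*(-115))) - 110/30129 = -29991/115 - 110*1/30129 = -29991*1/115 - 10/2739 = -29991/115 - 10/2739 = -82146499/314985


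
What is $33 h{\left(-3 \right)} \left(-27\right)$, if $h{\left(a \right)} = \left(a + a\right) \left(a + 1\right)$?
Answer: $-10692$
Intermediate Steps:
$h{\left(a \right)} = 2 a \left(1 + a\right)$
$33 h{\left(-3 \right)} \left(-27\right) = 33 \cdot 2 \left(-3\right) \left(1 - 3\right) \left(-27\right) = 33 \cdot 2 \left(-3\right) \left(-2\right) \left(-27\right) = 33 \cdot 12 \left(-27\right) = 396 \left(-27\right) = -10692$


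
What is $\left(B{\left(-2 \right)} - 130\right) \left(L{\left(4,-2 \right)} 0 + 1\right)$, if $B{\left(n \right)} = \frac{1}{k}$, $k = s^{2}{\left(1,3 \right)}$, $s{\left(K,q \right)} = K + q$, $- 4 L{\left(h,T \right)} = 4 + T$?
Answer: $- \frac{2079}{16} \approx -129.94$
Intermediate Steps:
$L{\left(h,T \right)} = -1 - \frac{T}{4}$ ($L{\left(h,T \right)} = - \frac{4 + T}{4} = -1 - \frac{T}{4}$)
$k = 16$ ($k = \left(1 + 3\right)^{2} = 4^{2} = 16$)
$B{\left(n \right)} = \frac{1}{16}$
$\left(B{\left(-2 \right)} - 130\right) \left(L{\left(4,-2 \right)} 0 + 1\right) = \left(\frac{1}{16} - 130\right) \left(\left(-1 - - \frac{1}{2}\right) 0 + 1\right) = - \frac{2079 \left(\left(-1 + \frac{1}{2}\right) 0 + 1\right)}{16} = - \frac{2079 \left(\left(- \frac{1}{2}\right) 0 + 1\right)}{16} = - \frac{2079 \left(0 + 1\right)}{16} = \left(- \frac{2079}{16}\right) 1 = - \frac{2079}{16}$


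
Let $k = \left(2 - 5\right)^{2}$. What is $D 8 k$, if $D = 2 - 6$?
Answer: $-288$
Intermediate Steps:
$k = 9$ ($k = \left(-3\right)^{2} = 9$)
$D = -4$ ($D = 2 - 6 = -4$)
$D 8 k = \left(-4\right) 8 \cdot 9 = \left(-32\right) 9 = -288$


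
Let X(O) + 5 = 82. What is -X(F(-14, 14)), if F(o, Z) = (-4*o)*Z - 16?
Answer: -77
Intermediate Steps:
F(o, Z) = -16 - 4*Z*o (F(o, Z) = -4*Z*o - 16 = -16 - 4*Z*o)
X(O) = 77 (X(O) = -5 + 82 = 77)
-X(F(-14, 14)) = -1*77 = -77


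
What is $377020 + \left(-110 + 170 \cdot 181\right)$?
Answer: $407680$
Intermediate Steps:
$377020 + \left(-110 + 170 \cdot 181\right) = 377020 + \left(-110 + 30770\right) = 377020 + 30660 = 407680$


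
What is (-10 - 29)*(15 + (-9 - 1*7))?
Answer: 39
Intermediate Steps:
(-10 - 29)*(15 + (-9 - 1*7)) = -39*(15 + (-9 - 7)) = -39*(15 - 16) = -39*(-1) = 39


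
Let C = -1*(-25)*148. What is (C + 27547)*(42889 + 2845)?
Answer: 1429050298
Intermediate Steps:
C = 3700 (C = 25*148 = 3700)
(C + 27547)*(42889 + 2845) = (3700 + 27547)*(42889 + 2845) = 31247*45734 = 1429050298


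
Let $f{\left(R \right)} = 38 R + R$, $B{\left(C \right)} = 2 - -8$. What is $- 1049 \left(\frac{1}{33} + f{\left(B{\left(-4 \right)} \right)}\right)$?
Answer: $- \frac{13501679}{33} \approx -4.0914 \cdot 10^{5}$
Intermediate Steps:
$B{\left(C \right)} = 10$ ($B{\left(C \right)} = 2 + 8 = 10$)
$f{\left(R \right)} = 39 R$
$- 1049 \left(\frac{1}{33} + f{\left(B{\left(-4 \right)} \right)}\right) = - 1049 \left(\frac{1}{33} + 39 \cdot 10\right) = - 1049 \left(\frac{1}{33} + 390\right) = \left(-1049\right) \frac{12871}{33} = - \frac{13501679}{33}$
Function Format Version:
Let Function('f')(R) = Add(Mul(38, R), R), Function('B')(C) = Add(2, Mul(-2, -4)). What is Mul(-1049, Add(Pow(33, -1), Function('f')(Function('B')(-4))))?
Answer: Rational(-13501679, 33) ≈ -4.0914e+5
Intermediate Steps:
Function('B')(C) = 10 (Function('B')(C) = Add(2, 8) = 10)
Function('f')(R) = Mul(39, R)
Mul(-1049, Add(Pow(33, -1), Function('f')(Function('B')(-4)))) = Mul(-1049, Add(Pow(33, -1), Mul(39, 10))) = Mul(-1049, Add(Rational(1, 33), 390)) = Mul(-1049, Rational(12871, 33)) = Rational(-13501679, 33)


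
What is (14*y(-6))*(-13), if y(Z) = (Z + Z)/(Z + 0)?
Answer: -364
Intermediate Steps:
y(Z) = 2 (y(Z) = (2*Z)/Z = 2)
(14*y(-6))*(-13) = (14*2)*(-13) = 28*(-13) = -364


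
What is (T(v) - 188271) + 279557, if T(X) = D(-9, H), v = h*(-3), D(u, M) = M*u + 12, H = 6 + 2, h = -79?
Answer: 91226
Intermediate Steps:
H = 8
D(u, M) = 12 + M*u
v = 237 (v = -79*(-3) = 237)
T(X) = -60 (T(X) = 12 + 8*(-9) = 12 - 72 = -60)
(T(v) - 188271) + 279557 = (-60 - 188271) + 279557 = -188331 + 279557 = 91226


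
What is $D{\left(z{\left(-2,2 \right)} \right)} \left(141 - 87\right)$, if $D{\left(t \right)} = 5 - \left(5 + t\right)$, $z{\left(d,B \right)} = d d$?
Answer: $-216$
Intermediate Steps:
$z{\left(d,B \right)} = d^{2}$
$D{\left(t \right)} = - t$ ($D{\left(t \right)} = 5 - \left(5 + t\right) = - t$)
$D{\left(z{\left(-2,2 \right)} \right)} \left(141 - 87\right) = - \left(-2\right)^{2} \left(141 - 87\right) = \left(-1\right) 4 \cdot 54 = \left(-4\right) 54 = -216$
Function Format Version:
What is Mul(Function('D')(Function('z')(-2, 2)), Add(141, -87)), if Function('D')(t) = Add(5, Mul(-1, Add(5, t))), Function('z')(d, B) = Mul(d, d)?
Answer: -216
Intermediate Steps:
Function('z')(d, B) = Pow(d, 2)
Function('D')(t) = Mul(-1, t) (Function('D')(t) = Add(5, Add(-5, Mul(-1, t))) = Mul(-1, t))
Mul(Function('D')(Function('z')(-2, 2)), Add(141, -87)) = Mul(Mul(-1, Pow(-2, 2)), Add(141, -87)) = Mul(Mul(-1, 4), 54) = Mul(-4, 54) = -216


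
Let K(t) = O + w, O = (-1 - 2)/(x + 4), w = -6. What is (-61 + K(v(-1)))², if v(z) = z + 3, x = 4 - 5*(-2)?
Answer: 162409/36 ≈ 4511.4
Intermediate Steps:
x = 14 (x = 4 + 10 = 14)
O = -⅙ (O = (-1 - 2)/(14 + 4) = -3/18 = -3*1/18 = -⅙ ≈ -0.16667)
v(z) = 3 + z
K(t) = -37/6 (K(t) = -⅙ - 6 = -37/6)
(-61 + K(v(-1)))² = (-61 - 37/6)² = (-403/6)² = 162409/36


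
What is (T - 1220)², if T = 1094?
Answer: 15876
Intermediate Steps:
(T - 1220)² = (1094 - 1220)² = (-126)² = 15876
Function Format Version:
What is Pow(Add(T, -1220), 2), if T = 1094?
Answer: 15876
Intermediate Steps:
Pow(Add(T, -1220), 2) = Pow(Add(1094, -1220), 2) = Pow(-126, 2) = 15876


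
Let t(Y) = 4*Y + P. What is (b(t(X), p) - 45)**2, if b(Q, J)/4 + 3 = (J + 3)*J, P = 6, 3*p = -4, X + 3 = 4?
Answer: 351649/81 ≈ 4341.3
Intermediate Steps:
X = 1 (X = -3 + 4 = 1)
p = -4/3 (p = (1/3)*(-4) = -4/3 ≈ -1.3333)
t(Y) = 6 + 4*Y (t(Y) = 4*Y + 6 = 6 + 4*Y)
b(Q, J) = -12 + 4*J*(3 + J) (b(Q, J) = -12 + 4*((J + 3)*J) = -12 + 4*((3 + J)*J) = -12 + 4*(J*(3 + J)) = -12 + 4*J*(3 + J))
(b(t(X), p) - 45)**2 = ((-12 + 4*(-4/3)**2 + 12*(-4/3)) - 45)**2 = ((-12 + 4*(16/9) - 16) - 45)**2 = ((-12 + 64/9 - 16) - 45)**2 = (-188/9 - 45)**2 = (-593/9)**2 = 351649/81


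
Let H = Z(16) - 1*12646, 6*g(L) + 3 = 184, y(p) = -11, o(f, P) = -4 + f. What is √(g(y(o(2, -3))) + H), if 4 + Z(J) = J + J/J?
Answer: I*√453702/6 ≈ 112.26*I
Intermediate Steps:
Z(J) = -3 + J (Z(J) = -4 + (J + J/J) = -4 + (J + 1) = -4 + (1 + J) = -3 + J)
g(L) = 181/6 (g(L) = -½ + (⅙)*184 = -½ + 92/3 = 181/6)
H = -12633 (H = (-3 + 16) - 1*12646 = 13 - 12646 = -12633)
√(g(y(o(2, -3))) + H) = √(181/6 - 12633) = √(-75617/6) = I*√453702/6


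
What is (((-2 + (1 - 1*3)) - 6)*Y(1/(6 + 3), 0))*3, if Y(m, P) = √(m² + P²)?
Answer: -10/3 ≈ -3.3333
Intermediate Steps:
Y(m, P) = √(P² + m²)
(((-2 + (1 - 1*3)) - 6)*Y(1/(6 + 3), 0))*3 = (((-2 + (1 - 1*3)) - 6)*√(0² + (1/(6 + 3))²))*3 = (((-2 + (1 - 3)) - 6)*√(0 + (1/9)²))*3 = (((-2 - 2) - 6)*√(0 + (⅑)²))*3 = ((-4 - 6)*√(0 + 1/81))*3 = -10*√(1/81)*3 = -10*⅑*3 = -10/9*3 = -10/3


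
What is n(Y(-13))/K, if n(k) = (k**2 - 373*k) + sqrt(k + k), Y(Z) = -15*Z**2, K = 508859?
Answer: 43620/3011 + I*sqrt(30)/39143 ≈ 14.487 + 0.00013993*I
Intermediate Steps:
n(k) = k**2 - 373*k + sqrt(2)*sqrt(k) (n(k) = (k**2 - 373*k) + sqrt(2*k) = (k**2 - 373*k) + sqrt(2)*sqrt(k) = k**2 - 373*k + sqrt(2)*sqrt(k))
n(Y(-13))/K = ((-15*(-13)**2)**2 - (-5595)*(-13)**2 + sqrt(2)*sqrt(-15*(-13)**2))/508859 = ((-15*169)**2 - (-5595)*169 + sqrt(2)*sqrt(-15*169))*(1/508859) = ((-2535)**2 - 373*(-2535) + sqrt(2)*sqrt(-2535))*(1/508859) = (6426225 + 945555 + sqrt(2)*(13*I*sqrt(15)))*(1/508859) = (6426225 + 945555 + 13*I*sqrt(30))*(1/508859) = (7371780 + 13*I*sqrt(30))*(1/508859) = 43620/3011 + I*sqrt(30)/39143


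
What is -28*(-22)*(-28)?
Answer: -17248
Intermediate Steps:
-28*(-22)*(-28) = 616*(-28) = -17248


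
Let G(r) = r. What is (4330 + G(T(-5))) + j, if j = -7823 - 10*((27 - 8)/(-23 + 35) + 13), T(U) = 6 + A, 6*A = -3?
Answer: -10900/3 ≈ -3633.3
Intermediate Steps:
A = -½ (A = (⅙)*(-3) = -½ ≈ -0.50000)
T(U) = 11/2 (T(U) = 6 - ½ = 11/2)
j = -47813/6 (j = -7823 - 10*(19/12 + 13) = -7823 - 10*175/12 = -7823 - 875/6 = -47813/6 ≈ -7968.8)
(4330 + G(T(-5))) + j = (4330 + 11/2) - 47813/6 = 8671/2 - 47813/6 = -10900/3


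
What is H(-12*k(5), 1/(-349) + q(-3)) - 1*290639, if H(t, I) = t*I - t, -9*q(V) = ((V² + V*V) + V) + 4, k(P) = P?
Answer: -304103413/1047 ≈ -2.9045e+5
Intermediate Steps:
q(V) = -4/9 - 2*V²/9 - V/9 (q(V) = -(((V² + V*V) + V) + 4)/9 = -(((V² + V²) + V) + 4)/9 = -((2*V² + V) + 4)/9 = -((V + 2*V²) + 4)/9 = -(4 + V + 2*V²)/9 = -4/9 - 2*V²/9 - V/9)
H(t, I) = -t + I*t (H(t, I) = I*t - t = -t + I*t)
H(-12*k(5), 1/(-349) + q(-3)) - 1*290639 = (-12*5)*(-1 + (1/(-349) + (-4/9 - 2/9*(-3)² - ⅑*(-3)))) - 1*290639 = -60*(-1 + (-1/349 + (-4/9 - 2/9*9 + ⅓))) - 290639 = -60*(-1 + (-1/349 + (-4/9 - 2 + ⅓))) - 290639 = -60*(-1 + (-1/349 - 19/9)) - 290639 = -60*(-1 - 6640/3141) - 290639 = -60*(-9781/3141) - 290639 = 195620/1047 - 290639 = -304103413/1047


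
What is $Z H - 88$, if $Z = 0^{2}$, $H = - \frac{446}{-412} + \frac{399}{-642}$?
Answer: $-88$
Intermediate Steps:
$H = \frac{5081}{11021}$ ($H = \left(-446\right) \left(- \frac{1}{412}\right) + 399 \left(- \frac{1}{642}\right) = \frac{223}{206} - \frac{133}{214} = \frac{5081}{11021} \approx 0.46103$)
$Z = 0$
$Z H - 88 = 0 \cdot \frac{5081}{11021} - 88 = 0 - 88 = -88$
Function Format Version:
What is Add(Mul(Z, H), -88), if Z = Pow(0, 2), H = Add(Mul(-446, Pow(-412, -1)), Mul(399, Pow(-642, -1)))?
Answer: -88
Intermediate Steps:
H = Rational(5081, 11021) (H = Add(Mul(-446, Rational(-1, 412)), Mul(399, Rational(-1, 642))) = Add(Rational(223, 206), Rational(-133, 214)) = Rational(5081, 11021) ≈ 0.46103)
Z = 0
Add(Mul(Z, H), -88) = Add(Mul(0, Rational(5081, 11021)), -88) = Add(0, -88) = -88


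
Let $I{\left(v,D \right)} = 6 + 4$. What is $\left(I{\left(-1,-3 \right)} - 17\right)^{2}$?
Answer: $49$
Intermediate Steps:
$I{\left(v,D \right)} = 10$
$\left(I{\left(-1,-3 \right)} - 17\right)^{2} = \left(10 - 17\right)^{2} = \left(-7\right)^{2} = 49$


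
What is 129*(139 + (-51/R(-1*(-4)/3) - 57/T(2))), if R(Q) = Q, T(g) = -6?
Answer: 56889/4 ≈ 14222.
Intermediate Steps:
129*(139 + (-51/R(-1*(-4)/3) - 57/T(2))) = 129*(139 + (-51/(-1*(-4)/3) - 57/(-6))) = 129*(139 + (-51/(4*(1/3)) - 57*(-1/6))) = 129*(139 + (-51/4/3 + 19/2)) = 129*(139 + (-51*3/4 + 19/2)) = 129*(139 + (-153/4 + 19/2)) = 129*(139 - 115/4) = 129*(441/4) = 56889/4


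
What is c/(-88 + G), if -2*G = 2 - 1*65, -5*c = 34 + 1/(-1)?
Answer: 66/565 ≈ 0.11681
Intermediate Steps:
c = -33/5 (c = -(34 + 1/(-1))/5 = -(34 - 1)/5 = -⅕*33 = -33/5 ≈ -6.6000)
G = 63/2 (G = -(2 - 1*65)/2 = -(2 - 65)/2 = -½*(-63) = 63/2 ≈ 31.500)
c/(-88 + G) = -33/5/(-88 + 63/2) = -33/5/(-113/2) = -2/113*(-33/5) = 66/565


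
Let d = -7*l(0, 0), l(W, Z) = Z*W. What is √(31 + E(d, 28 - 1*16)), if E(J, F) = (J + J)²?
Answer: √31 ≈ 5.5678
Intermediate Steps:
l(W, Z) = W*Z
d = 0 (d = -0*0 = -7*0 = 0)
E(J, F) = 4*J² (E(J, F) = (2*J)² = 4*J²)
√(31 + E(d, 28 - 1*16)) = √(31 + 4*0²) = √(31 + 4*0) = √(31 + 0) = √31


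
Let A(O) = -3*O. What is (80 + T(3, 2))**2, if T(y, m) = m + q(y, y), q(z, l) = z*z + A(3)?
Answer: 6724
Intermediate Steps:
q(z, l) = -9 + z**2 (q(z, l) = z*z - 3*3 = z**2 - 9 = -9 + z**2)
T(y, m) = -9 + m + y**2 (T(y, m) = m + (-9 + y**2) = -9 + m + y**2)
(80 + T(3, 2))**2 = (80 + (-9 + 2 + 3**2))**2 = (80 + (-9 + 2 + 9))**2 = (80 + 2)**2 = 82**2 = 6724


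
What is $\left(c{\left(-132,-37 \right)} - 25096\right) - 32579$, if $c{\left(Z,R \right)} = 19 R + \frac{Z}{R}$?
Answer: $- \frac{2159854}{37} \approx -58374.0$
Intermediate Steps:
$\left(c{\left(-132,-37 \right)} - 25096\right) - 32579 = \left(\left(19 \left(-37\right) - \frac{132}{-37}\right) - 25096\right) - 32579 = \left(\left(-703 - - \frac{132}{37}\right) - 25096\right) - 32579 = \left(\left(-703 + \frac{132}{37}\right) - 25096\right) - 32579 = \left(- \frac{25879}{37} - 25096\right) - 32579 = - \frac{954431}{37} - 32579 = - \frac{2159854}{37}$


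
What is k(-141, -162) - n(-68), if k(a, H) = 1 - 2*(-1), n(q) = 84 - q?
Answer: -149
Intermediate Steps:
k(a, H) = 3 (k(a, H) = 1 + 2 = 3)
k(-141, -162) - n(-68) = 3 - (84 - 1*(-68)) = 3 - (84 + 68) = 3 - 1*152 = 3 - 152 = -149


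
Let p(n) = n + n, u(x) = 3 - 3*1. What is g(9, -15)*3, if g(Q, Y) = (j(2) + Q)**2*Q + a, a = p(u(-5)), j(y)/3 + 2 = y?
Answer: 2187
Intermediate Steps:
j(y) = -6 + 3*y
u(x) = 0 (u(x) = 3 - 3 = 0)
p(n) = 2*n
a = 0 (a = 2*0 = 0)
g(Q, Y) = Q**3 (g(Q, Y) = ((-6 + 3*2) + Q)**2*Q + 0 = ((-6 + 6) + Q)**2*Q + 0 = (0 + Q)**2*Q + 0 = Q**2*Q + 0 = Q**3 + 0 = Q**3)
g(9, -15)*3 = 9**3*3 = 729*3 = 2187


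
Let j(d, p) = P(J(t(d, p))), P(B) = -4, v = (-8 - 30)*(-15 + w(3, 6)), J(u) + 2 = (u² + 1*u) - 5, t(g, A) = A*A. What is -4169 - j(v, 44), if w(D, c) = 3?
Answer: -4165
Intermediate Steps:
t(g, A) = A²
J(u) = -7 + u + u² (J(u) = -2 + ((u² + 1*u) - 5) = -2 + ((u² + u) - 5) = -2 + ((u + u²) - 5) = -2 + (-5 + u + u²) = -7 + u + u²)
v = 456 (v = (-8 - 30)*(-15 + 3) = -38*(-12) = 456)
j(d, p) = -4
-4169 - j(v, 44) = -4169 - 1*(-4) = -4169 + 4 = -4165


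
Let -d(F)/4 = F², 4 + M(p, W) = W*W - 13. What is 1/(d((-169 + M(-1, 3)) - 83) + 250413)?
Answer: -1/19987 ≈ -5.0033e-5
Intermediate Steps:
M(p, W) = -17 + W² (M(p, W) = -4 + (W*W - 13) = -4 + (W² - 13) = -4 + (-13 + W²) = -17 + W²)
d(F) = -4*F²
1/(d((-169 + M(-1, 3)) - 83) + 250413) = 1/(-4*((-169 + (-17 + 3²)) - 83)² + 250413) = 1/(-4*((-169 + (-17 + 9)) - 83)² + 250413) = 1/(-4*((-169 - 8) - 83)² + 250413) = 1/(-4*(-177 - 83)² + 250413) = 1/(-4*(-260)² + 250413) = 1/(-4*67600 + 250413) = 1/(-270400 + 250413) = 1/(-19987) = -1/19987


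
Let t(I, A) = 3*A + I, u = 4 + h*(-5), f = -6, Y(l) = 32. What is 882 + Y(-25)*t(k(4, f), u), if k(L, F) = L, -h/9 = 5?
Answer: 22994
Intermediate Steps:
h = -45 (h = -9*5 = -45)
u = 229 (u = 4 - 45*(-5) = 4 + 225 = 229)
t(I, A) = I + 3*A
882 + Y(-25)*t(k(4, f), u) = 882 + 32*(4 + 3*229) = 882 + 32*(4 + 687) = 882 + 32*691 = 882 + 22112 = 22994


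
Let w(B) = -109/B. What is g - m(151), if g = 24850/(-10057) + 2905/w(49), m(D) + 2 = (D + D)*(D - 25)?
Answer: -43145176965/1096213 ≈ -39358.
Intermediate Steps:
m(D) = -2 + 2*D*(-25 + D) (m(D) = -2 + (D + D)*(D - 25) = -2 + (2*D)*(-25 + D) = -2 + 2*D*(-25 + D))
g = -1434272315/1096213 (g = 24850/(-10057) + 2905/((-109/49)) = 24850*(-1/10057) + 2905/((-109*1/49)) = -24850/10057 + 2905/(-109/49) = -24850/10057 + 2905*(-49/109) = -24850/10057 - 142345/109 = -1434272315/1096213 ≈ -1308.4)
g - m(151) = -1434272315/1096213 - (-2 - 50*151 + 2*151**2) = -1434272315/1096213 - (-2 - 7550 + 2*22801) = -1434272315/1096213 - (-2 - 7550 + 45602) = -1434272315/1096213 - 1*38050 = -1434272315/1096213 - 38050 = -43145176965/1096213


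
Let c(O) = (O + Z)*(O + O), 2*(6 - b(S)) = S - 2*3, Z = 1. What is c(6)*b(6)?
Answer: 504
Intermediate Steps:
b(S) = 9 - S/2 (b(S) = 6 - (S - 2*3)/2 = 6 - (S - 6)/2 = 6 - (-6 + S)/2 = 6 + (3 - S/2) = 9 - S/2)
c(O) = 2*O*(1 + O) (c(O) = (O + 1)*(O + O) = (1 + O)*(2*O) = 2*O*(1 + O))
c(6)*b(6) = (2*6*(1 + 6))*(9 - ½*6) = (2*6*7)*(9 - 3) = 84*6 = 504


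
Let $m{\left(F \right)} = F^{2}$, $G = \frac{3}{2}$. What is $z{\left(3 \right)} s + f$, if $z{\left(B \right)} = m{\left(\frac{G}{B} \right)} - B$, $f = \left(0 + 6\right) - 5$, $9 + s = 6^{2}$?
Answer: $- \frac{293}{4} \approx -73.25$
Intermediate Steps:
$s = 27$ ($s = -9 + 6^{2} = -9 + 36 = 27$)
$G = \frac{3}{2}$ ($G = 3 \cdot \frac{1}{2} = \frac{3}{2} \approx 1.5$)
$f = 1$ ($f = 6 - 5 = 1$)
$z{\left(B \right)} = - B + \frac{9}{4 B^{2}}$ ($z{\left(B \right)} = \left(\frac{3}{2 B}\right)^{2} - B = \frac{9}{4 B^{2}} - B = - B + \frac{9}{4 B^{2}}$)
$z{\left(3 \right)} s + f = \left(\left(-1\right) 3 + \frac{9}{4 \cdot 9}\right) 27 + 1 = \left(-3 + \frac{9}{4} \cdot \frac{1}{9}\right) 27 + 1 = \left(-3 + \frac{1}{4}\right) 27 + 1 = \left(- \frac{11}{4}\right) 27 + 1 = - \frac{297}{4} + 1 = - \frac{293}{4}$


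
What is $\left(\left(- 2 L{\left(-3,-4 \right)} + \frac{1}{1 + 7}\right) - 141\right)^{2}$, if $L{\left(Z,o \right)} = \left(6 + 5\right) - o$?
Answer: $\frac{1868689}{64} \approx 29198.0$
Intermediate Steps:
$L{\left(Z,o \right)} = 11 - o$
$\left(\left(- 2 L{\left(-3,-4 \right)} + \frac{1}{1 + 7}\right) - 141\right)^{2} = \left(\left(- 2 \left(11 - -4\right) + \frac{1}{1 + 7}\right) - 141\right)^{2} = \left(\left(- 2 \left(11 + 4\right) + \frac{1}{8}\right) - 141\right)^{2} = \left(\left(\left(-2\right) 15 + \frac{1}{8}\right) - 141\right)^{2} = \left(\left(-30 + \frac{1}{8}\right) - 141\right)^{2} = \left(- \frac{239}{8} - 141\right)^{2} = \left(- \frac{1367}{8}\right)^{2} = \frac{1868689}{64}$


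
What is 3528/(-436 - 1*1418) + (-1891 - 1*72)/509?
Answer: -301953/52427 ≈ -5.7595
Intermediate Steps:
3528/(-436 - 1*1418) + (-1891 - 1*72)/509 = 3528/(-436 - 1418) + (-1891 - 72)*(1/509) = 3528/(-1854) - 1963*1/509 = 3528*(-1/1854) - 1963/509 = -196/103 - 1963/509 = -301953/52427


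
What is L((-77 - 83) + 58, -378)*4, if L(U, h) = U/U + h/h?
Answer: 8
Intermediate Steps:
L(U, h) = 2 (L(U, h) = 1 + 1 = 2)
L((-77 - 83) + 58, -378)*4 = 2*4 = 8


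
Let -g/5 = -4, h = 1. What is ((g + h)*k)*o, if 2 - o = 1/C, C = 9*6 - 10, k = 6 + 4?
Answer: 9135/22 ≈ 415.23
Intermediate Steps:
k = 10
g = 20 (g = -5*(-4) = 20)
C = 44 (C = 54 - 10 = 44)
o = 87/44 (o = 2 - 1/44 = 87/44 ≈ 1.9773)
((g + h)*k)*o = ((20 + 1)*10)*(87/44) = (21*10)*(87/44) = 210*(87/44) = 9135/22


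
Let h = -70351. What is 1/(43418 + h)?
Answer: -1/26933 ≈ -3.7129e-5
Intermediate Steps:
1/(43418 + h) = 1/(43418 - 70351) = 1/(-26933) = -1/26933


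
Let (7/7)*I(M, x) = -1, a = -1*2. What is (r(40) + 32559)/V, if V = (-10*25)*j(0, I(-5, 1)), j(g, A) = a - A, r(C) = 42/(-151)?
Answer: 4916367/37750 ≈ 130.23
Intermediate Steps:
a = -2
I(M, x) = -1
r(C) = -42/151 (r(C) = 42*(-1/151) = -42/151)
j(g, A) = -2 - A
V = 250 (V = (-10*25)*(-2 - 1*(-1)) = -250*(-2 + 1) = -250*(-1) = 250)
(r(40) + 32559)/V = (-42/151 + 32559)/250 = (4916367/151)*(1/250) = 4916367/37750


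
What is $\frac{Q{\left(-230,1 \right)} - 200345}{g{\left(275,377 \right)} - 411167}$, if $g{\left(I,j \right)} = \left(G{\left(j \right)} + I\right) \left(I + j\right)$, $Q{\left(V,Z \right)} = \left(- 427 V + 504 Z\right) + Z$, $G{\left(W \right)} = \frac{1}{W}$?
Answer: $\frac{38314510}{87413207} \approx 0.43831$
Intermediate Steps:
$Q{\left(V,Z \right)} = - 427 V + 505 Z$
$g{\left(I,j \right)} = \left(I + j\right) \left(I + \frac{1}{j}\right)$ ($g{\left(I,j \right)} = \left(\frac{1}{j} + I\right) \left(I + j\right) = \left(I + \frac{1}{j}\right) \left(I + j\right) = \left(I + j\right) \left(I + \frac{1}{j}\right)$)
$\frac{Q{\left(-230,1 \right)} - 200345}{g{\left(275,377 \right)} - 411167} = \frac{\left(\left(-427\right) \left(-230\right) + 505 \cdot 1\right) - 200345}{\left(1 + 275^{2} + 275 \cdot 377 + \frac{275}{377}\right) - 411167} = \frac{\left(98210 + 505\right) - 200345}{\left(1 + 75625 + 103675 + 275 \cdot \frac{1}{377}\right) - 411167} = \frac{98715 - 200345}{\left(1 + 75625 + 103675 + \frac{275}{377}\right) - 411167} = - \frac{101630}{\frac{67596752}{377} - 411167} = - \frac{101630}{- \frac{87413207}{377}} = \left(-101630\right) \left(- \frac{377}{87413207}\right) = \frac{38314510}{87413207}$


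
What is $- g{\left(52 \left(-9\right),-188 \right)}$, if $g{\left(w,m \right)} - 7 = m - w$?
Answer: $-287$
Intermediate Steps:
$g{\left(w,m \right)} = 7 + m - w$ ($g{\left(w,m \right)} = 7 + \left(m - w\right) = 7 + m - w$)
$- g{\left(52 \left(-9\right),-188 \right)} = - (7 - 188 - 52 \left(-9\right)) = - (7 - 188 - -468) = - (7 - 188 + 468) = \left(-1\right) 287 = -287$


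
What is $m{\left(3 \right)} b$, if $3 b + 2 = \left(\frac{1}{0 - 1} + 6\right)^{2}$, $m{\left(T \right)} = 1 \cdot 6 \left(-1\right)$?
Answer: $-46$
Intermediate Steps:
$m{\left(T \right)} = -6$ ($m{\left(T \right)} = 6 \left(-1\right) = -6$)
$b = \frac{23}{3}$ ($b = - \frac{2}{3} + \frac{\left(\frac{1}{0 - 1} + 6\right)^{2}}{3} = - \frac{2}{3} + \frac{\left(\frac{1}{-1} + 6\right)^{2}}{3} = - \frac{2}{3} + \frac{\left(-1 + 6\right)^{2}}{3} = - \frac{2}{3} + \frac{5^{2}}{3} = - \frac{2}{3} + \frac{1}{3} \cdot 25 = - \frac{2}{3} + \frac{25}{3} = \frac{23}{3} \approx 7.6667$)
$m{\left(3 \right)} b = \left(-6\right) \frac{23}{3} = -46$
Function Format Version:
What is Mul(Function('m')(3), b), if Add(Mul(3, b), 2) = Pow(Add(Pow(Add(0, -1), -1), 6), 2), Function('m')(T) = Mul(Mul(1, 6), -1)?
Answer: -46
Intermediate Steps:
Function('m')(T) = -6 (Function('m')(T) = Mul(6, -1) = -6)
b = Rational(23, 3) (b = Add(Rational(-2, 3), Mul(Rational(1, 3), Pow(Add(Pow(Add(0, -1), -1), 6), 2))) = Add(Rational(-2, 3), Mul(Rational(1, 3), Pow(Add(Pow(-1, -1), 6), 2))) = Add(Rational(-2, 3), Mul(Rational(1, 3), Pow(Add(-1, 6), 2))) = Add(Rational(-2, 3), Mul(Rational(1, 3), Pow(5, 2))) = Add(Rational(-2, 3), Mul(Rational(1, 3), 25)) = Add(Rational(-2, 3), Rational(25, 3)) = Rational(23, 3) ≈ 7.6667)
Mul(Function('m')(3), b) = Mul(-6, Rational(23, 3)) = -46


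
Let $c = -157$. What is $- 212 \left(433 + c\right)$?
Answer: $-58512$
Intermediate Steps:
$- 212 \left(433 + c\right) = - 212 \left(433 - 157\right) = \left(-212\right) 276 = -58512$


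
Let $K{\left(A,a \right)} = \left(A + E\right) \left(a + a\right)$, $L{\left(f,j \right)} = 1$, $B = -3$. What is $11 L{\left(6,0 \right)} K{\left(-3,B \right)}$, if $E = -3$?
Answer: $396$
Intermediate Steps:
$K{\left(A,a \right)} = 2 a \left(-3 + A\right)$ ($K{\left(A,a \right)} = \left(A - 3\right) \left(a + a\right) = \left(-3 + A\right) 2 a = 2 a \left(-3 + A\right)$)
$11 L{\left(6,0 \right)} K{\left(-3,B \right)} = 11 \cdot 1 \cdot 2 \left(-3\right) \left(-3 - 3\right) = 11 \cdot 2 \left(-3\right) \left(-6\right) = 11 \cdot 36 = 396$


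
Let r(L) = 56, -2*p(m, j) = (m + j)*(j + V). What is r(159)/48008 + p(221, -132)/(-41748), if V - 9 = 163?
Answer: 2743504/62632437 ≈ 0.043803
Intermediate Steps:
V = 172 (V = 9 + 163 = 172)
p(m, j) = -(172 + j)*(j + m)/2 (p(m, j) = -(m + j)*(j + 172)/2 = -(j + m)*(172 + j)/2 = -(172 + j)*(j + m)/2)
r(159)/48008 + p(221, -132)/(-41748) = 56/48008 + (-86*(-132) - 86*221 - ½*(-132)² - ½*(-132)*221)/(-41748) = 56*(1/48008) + (11352 - 19006 - ½*17424 + 14586)*(-1/41748) = 7/6001 + (11352 - 19006 - 8712 + 14586)*(-1/41748) = 7/6001 - 1780*(-1/41748) = 7/6001 + 445/10437 = 2743504/62632437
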